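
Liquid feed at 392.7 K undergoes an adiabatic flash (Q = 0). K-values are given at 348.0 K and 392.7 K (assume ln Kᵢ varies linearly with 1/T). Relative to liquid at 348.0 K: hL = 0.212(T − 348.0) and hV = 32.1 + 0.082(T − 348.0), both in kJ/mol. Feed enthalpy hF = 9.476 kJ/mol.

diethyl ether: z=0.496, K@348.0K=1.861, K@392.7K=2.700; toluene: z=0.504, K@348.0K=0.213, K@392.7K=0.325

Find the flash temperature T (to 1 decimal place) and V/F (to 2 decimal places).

T = 362.7 K, V/F = 0.21

Adiabatic flash: solve Rachford–Rice at each trial T, then check hF = ψ·hV(T) + (1−ψ)·hL(T).
  T = 348.0 K: K = (1.861, 0.213), RR gives ψ = 0.045, H_out = 1.441 kJ/mol
  T = 392.7 K: K = (2.700, 0.325), RR gives ψ = 0.438, H_out = 21.000 kJ/mol
  T = 370.4 K: K = (2.268, 0.267), RR gives ψ = 0.279, H_out = 12.886 kJ/mol
  T = 359.2 K: K = (2.061, 0.239), RR gives ψ = 0.177, H_out = 7.790 kJ/mol
  T = 364.8 K: K = (2.163, 0.253), RR gives ψ = 0.231, H_out = 10.458 kJ/mol
  T = 362.0 K: K = (2.112, 0.246), RR gives ψ = 0.204, H_out = 9.158 kJ/mol
  T = 363.4 K: K = (2.138, 0.249), RR gives ψ = 0.218, H_out = 9.816 kJ/mol
Linear interpolation between T = 362.0 (H_out = 9.158) and T = 363.4 (H_out = 9.816) on hF = 9.476 gives T ≈ 362.7 K, at which ψ = 0.21.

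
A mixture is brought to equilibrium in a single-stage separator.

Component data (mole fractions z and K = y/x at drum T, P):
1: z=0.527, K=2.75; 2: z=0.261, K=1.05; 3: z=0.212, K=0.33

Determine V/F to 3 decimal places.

V/F = 0.915

Newton iteration, V/F⁰ = 0.5:
  V/F = 0.500: g = 0.2910, g' = -0.675 → V/F = 0.931
  V/F = 0.931: g = -0.0145, g' = -0.907 → V/F = 0.915
Converged at V/F = 0.915.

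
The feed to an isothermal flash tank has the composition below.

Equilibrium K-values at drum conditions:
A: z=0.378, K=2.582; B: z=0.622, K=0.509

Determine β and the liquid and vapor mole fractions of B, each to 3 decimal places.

β = 0.377, x_B = 0.763, y_B = 0.388

Let β = V/F and solve Σ zᵢ(Kᵢ−1)/(1+β(Kᵢ−1)) = 0.
Check two-phase: ΣzᵢKᵢ = 1.293 > 1 and Σzᵢ/Kᵢ = 1.368 > 1, so g(0) = 0.293 > 0 and g(1) = -0.368 < 0.
Newton iteration, β⁰ = 0.5:
  β = 0.500: g = -0.0709, g' = -0.558 → β = 0.373
  β = 0.373: g = 0.0022, g' = -0.599 → β = 0.377
Converged at β = 0.377.
Compositions from xᵢ = zᵢ/(1+β(Kᵢ−1)), yᵢ = Kᵢxᵢ:
  A: x = 0.237, y = 0.612
  B: x = 0.763, y = 0.388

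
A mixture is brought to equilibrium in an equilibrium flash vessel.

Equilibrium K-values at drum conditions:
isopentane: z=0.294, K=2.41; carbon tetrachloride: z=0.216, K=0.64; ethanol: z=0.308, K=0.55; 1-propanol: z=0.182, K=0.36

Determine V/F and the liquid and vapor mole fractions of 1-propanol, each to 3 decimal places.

V/F = 0.121, x_1-propanol = 0.197, y_1-propanol = 0.071

Newton–Raphson from V/F = 0.64:
  V/F = 0.640: g = -0.2751, g' = -0.546 → V/F = 0.136
  V/F = 0.136: g = -0.0091, g' = -0.603 → V/F = 0.121
Converged at V/F = 0.121.
Compositions from xᵢ = zᵢ/(1+V/F(Kᵢ−1)), yᵢ = Kᵢxᵢ:
  isopentane: x = 0.251, y = 0.605
  carbon tetrachloride: x = 0.226, y = 0.145
  ethanol: x = 0.326, y = 0.179
  1-propanol: x = 0.197, y = 0.071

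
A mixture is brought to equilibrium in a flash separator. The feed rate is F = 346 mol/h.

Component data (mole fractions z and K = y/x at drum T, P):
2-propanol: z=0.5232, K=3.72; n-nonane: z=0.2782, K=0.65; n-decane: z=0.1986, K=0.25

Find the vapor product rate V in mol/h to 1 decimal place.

Iterate (Newton) starting at ψ = 0.5:
  ψ = 0.5000: g = 0.24667, g' = -1.0310 → ψ = 0.7392
  ψ = 0.7392: g = 0.00703, g' = -1.0517 → ψ = 0.7459
Converged at ψ = 0.7459.
Then V = ψ·F = 0.7459·346 = 258.1 mol/h and L = F − V = 87.9 mol/h.

V = 258.1 mol/h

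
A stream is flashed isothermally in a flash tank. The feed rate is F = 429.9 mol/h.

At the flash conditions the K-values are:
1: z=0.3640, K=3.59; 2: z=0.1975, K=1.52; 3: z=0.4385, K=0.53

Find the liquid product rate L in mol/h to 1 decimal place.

L = 46.4 mol/h

Rachford–Rice: g(ψ) = Σ zᵢ(Kᵢ−1)/(1+ψ(Kᵢ−1)) = 0.
Check two-phase: ΣzᵢKᵢ = 1.8394 > 1 and Σzᵢ/Kᵢ = 1.0587 > 1, so g(0) = 0.8394 > 0 and g(1) = -0.0587 < 0.
Iterate (Newton) starting at ψ = 0.47:
  ψ = 0.4700: g = 0.24318, g' = -0.6907 → ψ = 0.8221
  ψ = 0.8221: g = 0.03736, g' = -0.5328 → ψ = 0.8922
Converged at ψ = 0.8922.
Then V = ψ·F = 0.8922·429.9 = 383.5 mol/h and L = F − V = 46.4 mol/h.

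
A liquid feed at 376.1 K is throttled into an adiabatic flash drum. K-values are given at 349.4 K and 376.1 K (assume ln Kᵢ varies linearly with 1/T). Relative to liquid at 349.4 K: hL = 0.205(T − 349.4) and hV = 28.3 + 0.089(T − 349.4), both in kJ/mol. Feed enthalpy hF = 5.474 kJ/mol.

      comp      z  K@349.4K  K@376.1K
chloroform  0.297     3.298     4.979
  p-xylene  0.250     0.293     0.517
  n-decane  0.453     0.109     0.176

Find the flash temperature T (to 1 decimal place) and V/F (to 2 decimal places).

T = 358.9 K, V/F = 0.13

Adiabatic flash: solve Rachford–Rice at each trial T, then check hF = ψ·hV(T) + (1−ψ)·hL(T).
  T = 349.4 K: K = (3.298, 0.293, 0.109), RR gives ψ = 0.054, H_out = 1.518 kJ/mol
  T = 376.1 K: K = (4.979, 0.517, 0.176), RR gives ψ = 0.241, H_out = 11.559 kJ/mol
  T = 362.8 K: K = (4.086, 0.394, 0.140), RR gives ψ = 0.157, H_out = 6.938 kJ/mol
  T = 356.1 K: K = (3.678, 0.341, 0.124), RR gives ψ = 0.109, H_out = 4.362 kJ/mol
  T = 359.5 K: K = (3.882, 0.367, 0.132), RR gives ψ = 0.134, H_out = 5.697 kJ/mol
  T = 357.8 K: K = (3.779, 0.354, 0.128), RR gives ψ = 0.121, H_out = 5.037 kJ/mol
Linear interpolation between T = 357.8 (H_out = 5.037) and T = 359.5 (H_out = 5.697) on hF = 5.474 gives T ≈ 358.9 K, at which ψ = 0.13.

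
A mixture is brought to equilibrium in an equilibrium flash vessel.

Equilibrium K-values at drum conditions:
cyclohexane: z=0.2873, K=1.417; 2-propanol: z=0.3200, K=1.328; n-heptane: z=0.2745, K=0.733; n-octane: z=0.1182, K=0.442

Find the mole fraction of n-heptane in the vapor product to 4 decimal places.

Iterate (Newton) starting at β = 0.5:
  β = 0.5000: g = 0.01325, g' = -0.1565 → β = 0.5846
  β = 0.5846: g = -0.00035, g' = -0.1651 → β = 0.5825
Converged at β = 0.5825.
Compositions from xᵢ = zᵢ/(1+β(Kᵢ−1)), yᵢ = Kᵢxᵢ:
  cyclohexane: x = 0.2311, y = 0.3275
  2-propanol: x = 0.2687, y = 0.3568
  n-heptane: x = 0.3251, y = 0.2383
  n-octane: x = 0.1751, y = 0.0774

y_n-heptane = 0.2383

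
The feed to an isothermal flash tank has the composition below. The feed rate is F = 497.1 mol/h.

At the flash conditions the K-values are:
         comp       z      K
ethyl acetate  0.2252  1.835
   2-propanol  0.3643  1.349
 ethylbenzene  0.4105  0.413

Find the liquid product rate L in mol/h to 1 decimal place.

Let ψ = V/F and solve Σ zᵢ(Kᵢ−1)/(1+ψ(Kᵢ−1)) = 0.
Check two-phase: ΣzᵢKᵢ = 1.0742 > 1 and Σzᵢ/Kᵢ = 1.3867 > 1, so g(0) = 0.0742 > 0 and g(1) = -0.3867 < 0.
Newton iteration, ψ⁰ = 0.5:
  ψ = 0.5000: g = -0.10016, g' = -0.3937 → ψ = 0.2456
  ψ = 0.2456: g = -0.00841, g' = -0.3389 → ψ = 0.2208
  ψ = 0.2208: g = -0.00003, g' = -0.3369 → ψ = 0.2207
Converged at ψ = 0.2207.
Then V = ψ·F = 0.2207·497.1 = 109.7 mol/h and L = F − V = 387.4 mol/h.

L = 387.4 mol/h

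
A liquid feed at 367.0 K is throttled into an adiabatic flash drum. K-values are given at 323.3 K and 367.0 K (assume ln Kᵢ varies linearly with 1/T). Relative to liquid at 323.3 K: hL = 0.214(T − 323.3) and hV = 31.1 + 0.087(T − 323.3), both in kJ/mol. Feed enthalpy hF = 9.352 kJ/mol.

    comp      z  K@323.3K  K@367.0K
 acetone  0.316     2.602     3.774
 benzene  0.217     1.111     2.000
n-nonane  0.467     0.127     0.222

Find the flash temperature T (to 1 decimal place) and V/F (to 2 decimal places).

Adiabatic flash: solve Rachford–Rice at each trial T, then check hF = ψ·hV(T) + (1−ψ)·hL(T).
  T = 323.3 K: K = (2.602, 1.111, 0.127), RR gives ψ = 0.113, H_out = 3.518 kJ/mol
  T = 367.0 K: K = (3.774, 2.000, 0.222), RR gives ψ = 0.434, H_out = 20.451 kJ/mol
  T = 345.1 K: K = (3.169, 1.518, 0.171), RR gives ψ = 0.297, H_out = 13.092 kJ/mol
  T = 334.2 K: K = (2.881, 1.305, 0.148), RR gives ψ = 0.213, H_out = 8.674 kJ/mol
  T = 339.6 K: K = (3.023, 1.408, 0.159), RR gives ψ = 0.257, H_out = 10.942 kJ/mol
  T = 336.9 K: K = (2.952, 1.356, 0.153), RR gives ψ = 0.236, H_out = 9.829 kJ/mol
  T = 335.5 K: K = (2.915, 1.329, 0.151), RR gives ψ = 0.224, H_out = 9.235 kJ/mol
Linear interpolation between T = 335.5 (H_out = 9.235) and T = 336.9 (H_out = 9.829) on hF = 9.352 gives T ≈ 335.8 K, at which ψ = 0.23.

T = 335.8 K, V/F = 0.23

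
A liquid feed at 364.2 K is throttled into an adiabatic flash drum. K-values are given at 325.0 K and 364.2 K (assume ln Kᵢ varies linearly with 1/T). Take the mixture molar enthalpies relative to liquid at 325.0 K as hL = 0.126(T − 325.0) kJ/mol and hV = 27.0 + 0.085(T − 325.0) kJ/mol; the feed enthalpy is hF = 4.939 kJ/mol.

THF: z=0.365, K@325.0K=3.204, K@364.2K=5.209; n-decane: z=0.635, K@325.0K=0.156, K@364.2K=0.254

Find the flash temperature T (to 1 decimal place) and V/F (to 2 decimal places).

T = 328.5 K, V/F = 0.17

Adiabatic flash: solve Rachford–Rice at each trial T, then check hF = ψ·hV(T) + (1−ψ)·hL(T).
  T = 325.0 K: K = (3.204, 0.156), RR gives ψ = 0.144, H_out = 3.898 kJ/mol
  T = 364.2 K: K = (5.209, 0.254), RR gives ψ = 0.338, H_out = 13.532 kJ/mol
  T = 344.6 K: K = (4.142, 0.202), RR gives ψ = 0.255, H_out = 9.155 kJ/mol
  T = 334.8 K: K = (3.657, 0.178), RR gives ψ = 0.205, H_out = 6.690 kJ/mol
  T = 329.9 K: K = (3.426, 0.167), RR gives ψ = 0.176, H_out = 5.344 kJ/mol
  T = 327.4 K: K = (3.312, 0.161), RR gives ψ = 0.161, H_out = 4.620 kJ/mol
  T = 328.6 K: K = (3.366, 0.164), RR gives ψ = 0.168, H_out = 4.971 kJ/mol
Linear interpolation between T = 327.4 (H_out = 4.620) and T = 328.6 (H_out = 4.971) on hF = 4.939 gives T ≈ 328.5 K, at which ψ = 0.17.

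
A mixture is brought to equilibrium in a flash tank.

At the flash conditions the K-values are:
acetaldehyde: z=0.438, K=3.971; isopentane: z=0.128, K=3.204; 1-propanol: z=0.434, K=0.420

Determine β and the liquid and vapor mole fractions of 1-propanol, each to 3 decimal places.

Rachford–Rice: g(β) = Σ zᵢ(Kᵢ−1)/(1+β(Kᵢ−1)) = 0.
Feasibility: ΣzᵢKᵢ = 2.332, Σzᵢ/Kᵢ = 1.184 — both > 1, two phases present.
Newton–Raphson from β = 0.5:
  β = 0.500: g = 0.3032, g' = -1.056 → β = 0.787
  β = 0.787: g = 0.0298, g' = -0.924 → β = 0.819
Converged at β = 0.819.
Compositions from xᵢ = zᵢ/(1+β(Kᵢ−1)), yᵢ = Kᵢxᵢ:
  acetaldehyde: x = 0.128, y = 0.507
  isopentane: x = 0.046, y = 0.146
  1-propanol: x = 0.827, y = 0.347

β = 0.819, x_1-propanol = 0.827, y_1-propanol = 0.347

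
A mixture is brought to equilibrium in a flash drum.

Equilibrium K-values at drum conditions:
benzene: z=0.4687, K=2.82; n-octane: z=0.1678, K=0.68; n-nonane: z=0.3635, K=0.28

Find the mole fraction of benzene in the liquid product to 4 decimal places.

Material balance + equilibrium reduce to Σ zᵢ(Kᵢ−1)/(1+ψ(Kᵢ−1)) = 0.
Check two-phase: ΣzᵢKᵢ = 1.5376 > 1 and Σzᵢ/Kᵢ = 1.7112 > 1, so g(0) = 0.5376 > 0 and g(1) = -0.7112 < 0.
Iterate (Newton) starting at ψ = 0.55:
  ψ = 0.5500: g = -0.07217, g' = -0.9296 → ψ = 0.4724
  ψ = 0.4724: g = -0.00117, g' = -0.9055 → ψ = 0.4711
Converged at ψ = 0.4711.
Compositions from xᵢ = zᵢ/(1+ψ(Kᵢ−1)), yᵢ = Kᵢxᵢ:
  benzene: x = 0.2523, y = 0.7116
  n-octane: x = 0.1976, y = 0.1344
  n-nonane: x = 0.5501, y = 0.1540

x_benzene = 0.2523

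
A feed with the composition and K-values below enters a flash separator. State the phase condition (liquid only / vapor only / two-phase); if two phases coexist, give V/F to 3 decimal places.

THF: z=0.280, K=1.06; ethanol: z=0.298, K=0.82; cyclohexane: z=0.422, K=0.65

ΣzᵢKᵢ = 0.815; Σzᵢ/Kᵢ = 1.277.
Since ΣzᵢKᵢ < 1 the mixture is below its bubble point — single liquid phase.

liquid only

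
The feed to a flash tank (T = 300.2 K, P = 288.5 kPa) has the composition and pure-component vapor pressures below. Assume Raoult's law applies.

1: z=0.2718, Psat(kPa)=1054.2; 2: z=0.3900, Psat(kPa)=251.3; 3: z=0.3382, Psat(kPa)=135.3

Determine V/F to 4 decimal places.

Raoult's law: Kᵢ = Pᵢˢᵃᵗ/P = Pᵢˢᵃᵗ/288.5.
  K_1 = 1054.2/288.5 = 3.654073, K_2 = 251.3/288.5 = 0.871057, K_3 = 135.3/288.5 = 0.468977
Rachford–Rice: g(V/F) = Σ zᵢ(Kᵢ−1)/(1+V/F(Kᵢ−1)) = 0.
Check two-phase: ΣzᵢKᵢ = 1.4915 > 1 and Σzᵢ/Kᵢ = 1.2433 > 1, so g(0) = 0.4915 > 0 and g(1) = -0.2433 < 0.
Newton–Raphson from V/F = 0.54:
  V/F = 0.5400: g = -0.00937, g' = -0.5183 → V/F = 0.5219
  V/F = 0.5219: g = 0.00007, g' = -0.5265 → V/F = 0.5221
Converged at V/F = 0.5221.

V/F = 0.5221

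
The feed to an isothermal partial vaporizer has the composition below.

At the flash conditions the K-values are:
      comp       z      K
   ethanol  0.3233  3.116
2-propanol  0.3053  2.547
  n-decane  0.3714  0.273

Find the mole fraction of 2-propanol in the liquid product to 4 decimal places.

x_2-propanol = 0.1511

Rachford–Rice: g(ψ) = Σ zᵢ(Kᵢ−1)/(1+ψ(Kᵢ−1)) = 0.
Feasibility: ΣzᵢKᵢ = 1.8864, Σzᵢ/Kᵢ = 1.5841 — both > 1, two phases present.
Iterate (Newton) starting at ψ = 0.51:
  ψ = 0.5100: g = 0.16393, g' = -1.0589 → ψ = 0.6648
  ψ = 0.6648: g = -0.00549, g' = -1.1628 → ψ = 0.6601
Converged at ψ = 0.6601.
Compositions from xᵢ = zᵢ/(1+ψ(Kᵢ−1)), yᵢ = Kᵢxᵢ:
  ethanol: x = 0.1349, y = 0.4203
  2-propanol: x = 0.1511, y = 0.3847
  n-decane: x = 0.7141, y = 0.1949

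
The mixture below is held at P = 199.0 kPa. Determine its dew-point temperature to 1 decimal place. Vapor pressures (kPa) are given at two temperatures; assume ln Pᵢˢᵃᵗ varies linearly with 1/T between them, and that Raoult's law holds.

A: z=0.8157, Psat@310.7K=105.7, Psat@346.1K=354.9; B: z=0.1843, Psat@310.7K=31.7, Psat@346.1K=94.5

T = 340.5 K

Dew-point temperature: Σzᵢ·P/Pᵢˢᵃᵗ(T) = 1. Interpolate ln Pᵢˢᵃᵗ = aᵢ + bᵢ/T.
  T = 310.7 K: ΣzᵢP/Pᵢˢᵃᵗ = 2.6927
  T = 346.1 K: ΣzᵢP/Pᵢˢᵃᵗ = 0.8455
  T = 328.4 K: ΣzᵢP/Pᵢˢᵃᵗ = 1.4618
  T = 337.2 K: ΣzᵢP/Pᵢˢᵃᵗ = 1.1054
  T = 341.6 K: ΣzᵢP/Pᵢˢᵃᵗ = 0.9665
  T = 339.4 K: ΣzᵢP/Pᵢˢᵃᵗ = 1.0331
Interpolating between 339.4 K and 341.6 K gives T ≈ 340.5 K.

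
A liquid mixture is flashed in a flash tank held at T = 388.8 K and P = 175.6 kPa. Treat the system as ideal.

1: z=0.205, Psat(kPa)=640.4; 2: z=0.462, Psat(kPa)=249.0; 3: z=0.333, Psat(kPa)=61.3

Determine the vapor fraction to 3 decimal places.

ψ = 0.613

Raoult's law: Kᵢ = Pᵢˢᵃᵗ/P = Pᵢˢᵃᵗ/175.6.
  K_1 = 640.4/175.6 = 3.64692, K_2 = 249.0/175.6 = 1.41800, K_3 = 61.3/175.6 = 0.34909
Material balance + equilibrium reduce to Σ zᵢ(Kᵢ−1)/(1+ψ(Kᵢ−1)) = 0.
g(0) = ΣzᵢKᵢ − 1 = 0.519 and g(1) = 1 − Σzᵢ/Kᵢ = -0.336, so a root lies in (0, 1).
Newton–Raphson from ψ = 0.5:
  ψ = 0.500: g = 0.0719, g' = -0.631 → ψ = 0.614
  ψ = 0.614: g = -0.0006, g' = -0.651 → ψ = 0.613
Converged at ψ = 0.613.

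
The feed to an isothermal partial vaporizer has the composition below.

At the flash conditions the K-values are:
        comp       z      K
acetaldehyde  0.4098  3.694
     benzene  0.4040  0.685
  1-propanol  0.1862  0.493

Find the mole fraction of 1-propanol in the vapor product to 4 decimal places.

y_1-propanol = 0.1601

Rachford–Rice: g(ψ) = Σ zᵢ(Kᵢ−1)/(1+ψ(Kᵢ−1)) = 0.
Feasibility: ΣzᵢKᵢ = 1.8823, Σzᵢ/Kᵢ = 1.0784 — both > 1, two phases present.
Newton iteration, ψ⁰ = 0.68:
  ψ = 0.6800: g = 0.08382, g' = -0.5473 → ψ = 0.8332
  ψ = 0.8332: g = 0.00428, g' = -0.4997 → ψ = 0.8417
Converged at ψ = 0.8417.
Compositions from xᵢ = zᵢ/(1+ψ(Kᵢ−1)), yᵢ = Kᵢxᵢ:
  acetaldehyde: x = 0.1254, y = 0.4633
  benzene: x = 0.5498, y = 0.3766
  1-propanol: x = 0.3248, y = 0.1601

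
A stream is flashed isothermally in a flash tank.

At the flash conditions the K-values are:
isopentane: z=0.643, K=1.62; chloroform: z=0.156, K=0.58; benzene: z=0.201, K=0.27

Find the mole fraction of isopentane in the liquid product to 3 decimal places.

Newton iteration, V/F⁰ = 0.43:
  V/F = 0.430: g = 0.0209, g' = -0.423 → V/F = 0.480
  V/F = 0.480: g = -0.0005, g' = -0.444 → V/F = 0.478
Converged at V/F = 0.478.
Compositions from xᵢ = zᵢ/(1+V/F(Kᵢ−1)), yᵢ = Kᵢxᵢ:
  isopentane: x = 0.496, y = 0.803
  chloroform: x = 0.195, y = 0.113
  benzene: x = 0.309, y = 0.083

x_isopentane = 0.496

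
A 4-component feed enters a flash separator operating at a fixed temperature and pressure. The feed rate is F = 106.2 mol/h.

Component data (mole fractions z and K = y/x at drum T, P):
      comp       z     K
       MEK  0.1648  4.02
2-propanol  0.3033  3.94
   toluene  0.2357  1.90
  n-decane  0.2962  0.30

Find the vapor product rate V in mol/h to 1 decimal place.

Iterate (Newton) starting at β = 0.5:
  β = 0.5000: g = 0.38661, g' = -1.1026 → β = 0.8506
  β = 0.8506: g = 0.00180, g' = -1.2799 → β = 0.8520
Converged at β = 0.8520.
Then V = β·F = 0.8520·106.2 = 90.5 mol/h and L = F − V = 15.7 mol/h.

V = 90.5 mol/h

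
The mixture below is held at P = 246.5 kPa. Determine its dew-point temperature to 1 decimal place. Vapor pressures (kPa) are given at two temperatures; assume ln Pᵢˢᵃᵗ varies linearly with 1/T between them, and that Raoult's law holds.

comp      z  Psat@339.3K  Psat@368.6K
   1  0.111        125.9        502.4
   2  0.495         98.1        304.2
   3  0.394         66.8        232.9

T = 365.0 K

Dew-point temperature: Σzᵢ·P/Pᵢˢᵃᵗ(T) = 1. Interpolate ln Pᵢˢᵃᵗ = aᵢ + bᵢ/T.
  T = 339.3 K: ΣzᵢP/Pᵢˢᵃᵗ = 2.9150
  T = 368.6 K: ΣzᵢP/Pᵢˢᵃᵗ = 0.8726
  T = 354.0 K: ΣzᵢP/Pᵢˢᵃᵗ = 1.5513
  T = 361.3 K: ΣzᵢP/Pᵢˢᵃᵗ = 1.1565
  T = 365.0 K: ΣzᵢP/Pᵢˢᵃᵗ = 1.0012
  T = 366.8 K: ΣzᵢP/Pᵢˢᵃᵗ = 0.9343
Interpolating between 365.0 K and 366.8 K gives T ≈ 365.0 K.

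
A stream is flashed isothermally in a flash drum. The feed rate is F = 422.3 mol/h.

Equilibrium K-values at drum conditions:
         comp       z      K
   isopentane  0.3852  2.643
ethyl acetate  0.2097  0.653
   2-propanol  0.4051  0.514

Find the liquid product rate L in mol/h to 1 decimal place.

Rachford–Rice: g(V/F) = Σ zᵢ(Kᵢ−1)/(1+V/F(Kᵢ−1)) = 0.
Check two-phase: ΣzᵢKᵢ = 1.3632 > 1 and Σzᵢ/Kᵢ = 1.2550 > 1, so g(0) = 0.3632 > 0 and g(1) = -0.2550 < 0.
Newton iteration, V/F⁰ = 0.5:
  V/F = 0.5000: g = -0.00067, g' = -0.5173 → V/F = 0.4987
Converged at V/F = 0.4987.
Then V = V/F·F = 0.4987·422.3 = 210.6 mol/h and L = F − V = 211.7 mol/h.

L = 211.7 mol/h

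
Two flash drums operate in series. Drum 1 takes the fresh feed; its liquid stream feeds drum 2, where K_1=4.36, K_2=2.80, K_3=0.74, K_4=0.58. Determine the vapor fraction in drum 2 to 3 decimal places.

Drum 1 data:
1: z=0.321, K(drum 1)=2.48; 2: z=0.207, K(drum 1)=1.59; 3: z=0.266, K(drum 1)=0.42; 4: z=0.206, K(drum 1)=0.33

Drum 1:
Newton iteration, ψ₁⁰ = 0.47:
  ψ₁ = 0.470: g = -0.0378, g' = -0.655 → ψ₁ = 0.412
Converged at ψ₁ = 0.412.
Drum-1 compositions:
  1: x = 0.199, y = 0.495
  2: x = 0.167, y = 0.265
  3: x = 0.350, y = 0.147
  4: x = 0.285, y = 0.094
Drum-2 feed = drum-1 liquid: z₂ = (0.1994, 0.1665, 0.3495, 0.2845).
Drum 2:
Rachford–Rice: g(ψ₂) = Σ zᵢ(Kᵢ−1)/(1+ψ₂(Kᵢ−1)) = 0.
Feasibility: ΣzᵢKᵢ = 1.759, Σzᵢ/Kᵢ = 1.068 — both > 1, two phases present.
Newton–Raphson from ψ₂ = 0.48:
  ψ₂ = 0.480: g = 0.1637, g' = -0.595 → ψ₂ = 0.755
  ψ₂ = 0.755: g = 0.0283, g' = -0.421 → ψ₂ = 0.823
  ψ₂ = 0.823: g = 0.0007, g' = -0.402 → ψ₂ = 0.824
Converged at ψ₂ = 0.824.
  1: x = 0.053, y = 0.231
  2: x = 0.067, y = 0.188
  3: x = 0.445, y = 0.329
  4: x = 0.435, y = 0.252

V/F (drum 2) = 0.824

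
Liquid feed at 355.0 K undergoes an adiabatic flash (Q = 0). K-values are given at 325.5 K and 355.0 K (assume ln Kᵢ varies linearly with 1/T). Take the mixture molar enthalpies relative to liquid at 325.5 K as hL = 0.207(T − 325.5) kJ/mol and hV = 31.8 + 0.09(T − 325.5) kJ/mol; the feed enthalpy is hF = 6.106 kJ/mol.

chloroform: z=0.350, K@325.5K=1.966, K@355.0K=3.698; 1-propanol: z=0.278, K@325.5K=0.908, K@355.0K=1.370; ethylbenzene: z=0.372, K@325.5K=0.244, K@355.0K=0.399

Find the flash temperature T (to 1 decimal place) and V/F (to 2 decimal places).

T = 328.8 K, V/F = 0.17

Adiabatic flash: solve Rachford–Rice at each trial T, then check hF = ψ·hV(T) + (1−ψ)·hL(T).
  T = 325.5 K: K = (1.966, 0.908, 0.244), RR gives ψ = 0.059, H_out = 1.864 kJ/mol
  T = 355.0 K: K = (3.698, 1.370, 0.399), RR gives ψ = 0.731, H_out = 26.826 kJ/mol
  T = 340.2 K: K = (2.731, 1.125, 0.315), RR gives ψ = 0.457, H_out = 16.794 kJ/mol
  T = 332.9 K: K = (2.328, 1.014, 0.278), RR gives ψ = 0.290, H_out = 10.493 kJ/mol
  T = 329.2 K: K = (2.141, 0.960, 0.261), RR gives ψ = 0.185, H_out = 6.572 kJ/mol
  T = 327.4 K: K = (2.055, 0.934, 0.253), RR gives ψ = 0.127, H_out = 4.400 kJ/mol
Linear interpolation between T = 327.4 (H_out = 4.400) and T = 329.2 (H_out = 6.572) on hF = 6.106 gives T ≈ 328.8 K, at which ψ = 0.17.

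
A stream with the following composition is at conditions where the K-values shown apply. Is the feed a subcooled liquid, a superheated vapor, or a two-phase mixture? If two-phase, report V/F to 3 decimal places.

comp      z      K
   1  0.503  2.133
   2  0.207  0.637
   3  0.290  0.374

two-phase, V/F = 0.514

ΣzᵢKᵢ = 1.313; Σzᵢ/Kᵢ = 1.336.
Both exceed 1, so a two-phase solution exists.
Newton iteration, ψ⁰ = 0.58:
  ψ = 0.580: g = -0.0363, g' = -0.559 → ψ = 0.515
  ψ = 0.515: g = -0.0005, g' = -0.546 → ψ = 0.514
Converged at ψ = 0.514.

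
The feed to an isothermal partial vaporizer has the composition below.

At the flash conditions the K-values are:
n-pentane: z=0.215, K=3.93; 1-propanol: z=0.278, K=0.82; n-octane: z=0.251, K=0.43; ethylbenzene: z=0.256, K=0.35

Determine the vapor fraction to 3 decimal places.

Newton–Raphson from ψ = 0.5:
  ψ = 0.500: g = -0.2460, g' = -0.712 → ψ = 0.154
  ψ = 0.154: g = 0.0406, g' = -1.117 → ψ = 0.191
  ψ = 0.191: g = 0.0020, g' = -1.013 → ψ = 0.193
Converged at ψ = 0.193.

ψ = 0.193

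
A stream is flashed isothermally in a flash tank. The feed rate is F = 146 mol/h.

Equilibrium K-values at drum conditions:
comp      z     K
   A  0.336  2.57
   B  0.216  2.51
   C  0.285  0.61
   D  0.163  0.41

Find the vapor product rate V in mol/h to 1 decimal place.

Rachford–Rice: g(β) = Σ zᵢ(Kᵢ−1)/(1+β(Kᵢ−1)) = 0.
g(0) = ΣzᵢKᵢ − 1 = 0.646 and g(1) = 1 − Σzᵢ/Kᵢ = -0.082, so a root lies in (0, 1).
Iterate (Newton) starting at β = 0.65:
  β = 0.650: g = 0.1208, g' = -0.555 → β = 0.868
  β = 0.868: g = -0.0004, g' = -0.578 → β = 0.867
Converged at β = 0.867.
Then V = β·F = 0.8667·146 = 126.5 mol/h and L = F − V = 19.5 mol/h.

V = 126.5 mol/h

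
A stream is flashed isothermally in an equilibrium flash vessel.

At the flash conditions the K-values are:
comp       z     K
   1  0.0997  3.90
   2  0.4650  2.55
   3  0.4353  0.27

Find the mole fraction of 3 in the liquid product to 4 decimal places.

x_3 = 0.7033

Let ψ = V/F and solve Σ zᵢ(Kᵢ−1)/(1+ψ(Kᵢ−1)) = 0.
Check two-phase: ΣzᵢKᵢ = 1.6921 > 1 and Σzᵢ/Kᵢ = 1.8201 > 1, so g(0) = 0.6921 > 0 and g(1) = -0.8201 < 0.
Iterate (Newton) starting at ψ = 0.5:
  ψ = 0.5000: g = 0.02364, g' = -1.0696 → ψ = 0.5221
  ψ = 0.5221: g = -0.00010, g' = -1.0796 → ψ = 0.5220
Converged at ψ = 0.5220.
Compositions from xᵢ = zᵢ/(1+ψ(Kᵢ−1)), yᵢ = Kᵢxᵢ:
  1: x = 0.0397, y = 0.1547
  2: x = 0.2570, y = 0.6554
  3: x = 0.7033, y = 0.1899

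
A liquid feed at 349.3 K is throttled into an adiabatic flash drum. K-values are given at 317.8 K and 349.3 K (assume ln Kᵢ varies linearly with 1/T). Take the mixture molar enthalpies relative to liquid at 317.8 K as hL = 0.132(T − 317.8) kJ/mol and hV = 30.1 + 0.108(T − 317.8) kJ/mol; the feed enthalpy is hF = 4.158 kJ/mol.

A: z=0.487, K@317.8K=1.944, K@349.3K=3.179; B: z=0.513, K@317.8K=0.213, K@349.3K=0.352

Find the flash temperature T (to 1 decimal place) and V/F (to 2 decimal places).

Adiabatic flash: solve Rachford–Rice at each trial T, then check hF = ψ·hV(T) + (1−ψ)·hL(T).
  T = 317.8 K: K = (1.944, 0.213), RR gives ψ = 0.075, H_out = 2.269 kJ/mol
  T = 349.3 K: K = (3.179, 0.352), RR gives ψ = 0.516, H_out = 19.303 kJ/mol
  T = 333.6 K: K = (2.517, 0.277), RR gives ψ = 0.336, H_out = 12.063 kJ/mol
  T = 325.7 K: K = (2.219, 0.244), RR gives ψ = 0.223, H_out = 7.718 kJ/mol
  T = 321.8 K: K = (2.080, 0.228), RR gives ψ = 0.156, H_out = 5.215 kJ/mol
  T = 319.8 K: K = (2.011, 0.221), RR gives ψ = 0.118, H_out = 3.798 kJ/mol
Linear interpolation between T = 319.8 (H_out = 3.798) and T = 321.8 (H_out = 5.215) on hF = 4.158 gives T ≈ 320.3 K, at which ψ = 0.13.

T = 320.3 K, V/F = 0.13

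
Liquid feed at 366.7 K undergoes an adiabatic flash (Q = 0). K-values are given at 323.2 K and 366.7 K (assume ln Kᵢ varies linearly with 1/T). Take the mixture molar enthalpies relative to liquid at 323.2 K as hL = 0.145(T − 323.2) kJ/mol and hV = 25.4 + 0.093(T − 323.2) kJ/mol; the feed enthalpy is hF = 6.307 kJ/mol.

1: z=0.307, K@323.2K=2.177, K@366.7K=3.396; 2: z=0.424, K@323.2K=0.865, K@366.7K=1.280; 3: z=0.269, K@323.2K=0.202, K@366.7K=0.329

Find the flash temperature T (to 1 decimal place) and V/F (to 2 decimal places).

Adiabatic flash: solve Rachford–Rice at each trial T, then check hF = ψ·hV(T) + (1−ψ)·hL(T).
  T = 323.2 K: K = (2.177, 0.865, 0.202), RR gives ψ = 0.159, H_out = 4.040 kJ/mol
  T = 366.7 K: K = (3.396, 1.280, 0.329), RR gives ψ = 0.747, H_out = 23.590 kJ/mol
  T = 344.9 K: K = (2.756, 1.065, 0.262), RR gives ψ = 0.498, H_out = 15.238 kJ/mol
  T = 334.0 K: K = (2.458, 0.963, 0.231), RR gives ψ = 0.345, H_out = 10.133 kJ/mol
  T = 328.6 K: K = (2.315, 0.913, 0.216), RR gives ψ = 0.257, H_out = 7.244 kJ/mol
  T = 325.9 K: K = (2.246, 0.889, 0.209), RR gives ψ = 0.210, H_out = 5.686 kJ/mol
  T = 327.2 K: K = (2.279, 0.901, 0.212), RR gives ψ = 0.233, H_out = 6.446 kJ/mol
Linear interpolation between T = 325.9 (H_out = 5.686) and T = 327.2 (H_out = 6.446) on hF = 6.307 gives T ≈ 327.0 K, at which ψ = 0.23.

T = 327.0 K, V/F = 0.23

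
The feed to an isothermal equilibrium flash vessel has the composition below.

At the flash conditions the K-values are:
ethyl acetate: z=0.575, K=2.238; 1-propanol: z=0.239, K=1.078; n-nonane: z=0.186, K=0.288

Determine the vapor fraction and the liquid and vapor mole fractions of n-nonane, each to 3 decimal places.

ψ = 0.884, x_n-nonane = 0.502, y_n-nonane = 0.145

Newton iteration, ψ⁰ = 0.46:
  ψ = 0.460: g = 0.2746, g' = -0.568 → ψ = 0.944
  ψ = 0.944: g = -0.0581, g' = -1.065 → ψ = 0.889
  ψ = 0.889: g = -0.0047, g' = -0.902 → ψ = 0.884
Converged at ψ = 0.884.
Compositions from xᵢ = zᵢ/(1+ψ(Kᵢ−1)), yᵢ = Kᵢxᵢ:
  ethyl acetate: x = 0.275, y = 0.614
  1-propanol: x = 0.224, y = 0.241
  n-nonane: x = 0.502, y = 0.145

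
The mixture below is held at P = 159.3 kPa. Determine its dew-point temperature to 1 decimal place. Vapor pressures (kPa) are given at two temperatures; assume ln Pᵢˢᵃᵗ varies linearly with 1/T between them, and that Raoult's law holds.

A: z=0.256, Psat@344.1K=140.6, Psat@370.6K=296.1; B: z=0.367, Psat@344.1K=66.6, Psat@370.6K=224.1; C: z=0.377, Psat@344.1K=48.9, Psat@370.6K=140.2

Dew-point temperature: Σzᵢ·P/Pᵢˢᵃᵗ(T) = 1. Interpolate ln Pᵢˢᵃᵗ = aᵢ + bᵢ/T.
  T = 344.1 K: ΣzᵢP/Pᵢˢᵃᵗ = 2.3960
  T = 370.6 K: ΣzᵢP/Pᵢˢᵃᵗ = 0.8270
  T = 357.4 K: ΣzᵢP/Pᵢˢᵃᵗ = 1.3736
  T = 364.0 K: ΣzᵢP/Pᵢˢᵃᵗ = 1.0602
  T = 367.3 K: ΣzᵢP/Pᵢˢᵃᵗ = 0.9351
  T = 365.6 K: ΣzᵢP/Pᵢˢᵃᵗ = 0.9973
Interpolating between 364.0 K and 365.6 K gives T ≈ 365.5 K.

T = 365.5 K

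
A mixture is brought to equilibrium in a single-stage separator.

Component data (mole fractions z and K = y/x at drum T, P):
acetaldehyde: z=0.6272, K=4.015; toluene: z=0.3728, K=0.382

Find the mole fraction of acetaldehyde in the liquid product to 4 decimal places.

Binary case is linear: z₁(K₁−1)(1+ψ(K₂−1)) + z₂(K₂−1)(1+ψ(K₁−1)) = 0
⇒ ψ = [z₁(K₁−1)+z₂(K₂−1)] / [−(K₁−1)(K₂−1)] = 1.66062/1.86327 = 0.8912
Compositions from xᵢ = zᵢ/(1+ψ(Kᵢ−1)), yᵢ = Kᵢxᵢ:
  acetaldehyde: x = 0.1701, y = 0.6830
  toluene: x = 0.8299, y = 0.3170

x_acetaldehyde = 0.1701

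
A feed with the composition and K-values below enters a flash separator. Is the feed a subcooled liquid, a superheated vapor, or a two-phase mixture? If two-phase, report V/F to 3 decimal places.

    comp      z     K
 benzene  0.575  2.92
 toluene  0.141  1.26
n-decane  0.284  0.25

ΣzᵢKᵢ = 1.928; Σzᵢ/Kᵢ = 1.445.
Both exceed 1, so a two-phase solution exists.
Newton–Raphson from ψ = 0.5:
  ψ = 0.500: g = 0.2549, g' = -0.968 → ψ = 0.763
  ψ = 0.763: g = -0.0198, g' = -1.229 → ψ = 0.747
Converged at ψ = 0.747.

two-phase, V/F = 0.747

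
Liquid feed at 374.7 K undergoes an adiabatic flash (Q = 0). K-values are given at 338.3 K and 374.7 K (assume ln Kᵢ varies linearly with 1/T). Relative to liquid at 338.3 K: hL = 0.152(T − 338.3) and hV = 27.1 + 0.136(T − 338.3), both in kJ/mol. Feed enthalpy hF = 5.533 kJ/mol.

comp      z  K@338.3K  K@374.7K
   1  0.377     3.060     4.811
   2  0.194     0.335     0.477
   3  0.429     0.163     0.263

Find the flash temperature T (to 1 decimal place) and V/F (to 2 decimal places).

Adiabatic flash: solve Rachford–Rice at each trial T, then check hF = ψ·hV(T) + (1−ψ)·hL(T).
  T = 338.3 K: K = (3.060, 0.335, 0.163), RR gives ψ = 0.178, H_out = 4.824 kJ/mol
  T = 374.7 K: K = (4.811, 0.477, 0.263), RR gives ψ = 0.395, H_out = 15.999 kJ/mol
  T = 356.5 K: K = (3.881, 0.403, 0.210), RR gives ψ = 0.298, H_out = 10.758 kJ/mol
  T = 347.4 K: K = (3.457, 0.368, 0.185), RR gives ψ = 0.243, H_out = 7.926 kJ/mol
  T = 342.9 K: K = (3.257, 0.352, 0.174), RR gives ψ = 0.212, H_out = 6.434 kJ/mol
  T = 340.6 K: K = (3.158, 0.343, 0.169), RR gives ψ = 0.196, H_out = 5.641 kJ/mol
Linear interpolation between T = 338.3 (H_out = 4.824) and T = 340.6 (H_out = 5.641) on hF = 5.533 gives T ≈ 340.3 K, at which ψ = 0.19.

T = 340.3 K, V/F = 0.19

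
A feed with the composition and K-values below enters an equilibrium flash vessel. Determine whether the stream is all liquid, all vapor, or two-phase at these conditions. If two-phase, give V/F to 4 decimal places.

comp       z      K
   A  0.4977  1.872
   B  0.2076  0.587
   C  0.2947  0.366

two-phase, V/F = 0.3332

ΣzᵢKᵢ = 1.1614; Σzᵢ/Kᵢ = 1.4247.
Both exceed 1, so a two-phase solution exists.
Rachford–Rice: g(ψ) = Σ zᵢ(Kᵢ−1)/(1+ψ(Kᵢ−1)) = 0.
Iterate (Newton) starting at ψ = 0.5:
  ψ = 0.5000: g = -0.07938, g' = -0.4937 → ψ = 0.3392
  ψ = 0.3392: g = -0.00281, g' = -0.4655 → ψ = 0.3332
Converged at ψ = 0.3332.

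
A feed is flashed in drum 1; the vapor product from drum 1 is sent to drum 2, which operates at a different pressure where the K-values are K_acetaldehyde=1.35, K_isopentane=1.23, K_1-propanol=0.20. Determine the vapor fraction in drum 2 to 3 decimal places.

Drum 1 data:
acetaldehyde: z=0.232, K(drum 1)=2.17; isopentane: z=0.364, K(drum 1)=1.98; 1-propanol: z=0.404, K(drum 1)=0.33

V/F (drum 2) = 0.270

Drum 1:
Rachford–Rice: g(ψ₁) = Σ zᵢ(Kᵢ−1)/(1+ψ₁(Kᵢ−1)) = 0.
Check two-phase: ΣzᵢKᵢ = 1.357 > 1 and Σzᵢ/Kᵢ = 1.515 > 1, so g(0) = 0.357 > 0 and g(1) = -0.515 < 0.
Newton–Raphson from ψ₁ = 0.33:
  ψ₁ = 0.330: g = 0.1179, g' = -0.664 → ψ₁ = 0.508
  ψ₁ = 0.508: g = -0.0016, g' = -0.697 → ψ₁ = 0.505
Converged at ψ₁ = 0.505.
Drum-1 compositions:
  acetaldehyde: x = 0.146, y = 0.316
  isopentane: x = 0.243, y = 0.482
  1-propanol: x = 0.611, y = 0.202
Drum-2 feed = drum-1 vapor: z₂ = (0.3164, 0.4821, 0.2015).
Drum 2:
Rachford–Rice: g(ψ₂) = Σ zᵢ(Kᵢ−1)/(1+ψ₂(Kᵢ−1)) = 0.
Feasibility: ΣzᵢKᵢ = 1.060, Σzᵢ/Kᵢ = 1.634 — both > 1, two phases present.
Newton–Raphson from ψ₂ = 0.54:
  ψ₂ = 0.540: g = -0.0921, g' = -0.447 → ψ₂ = 0.334
  ψ₂ = 0.334: g = -0.0180, g' = -0.293 → ψ₂ = 0.273
  ψ₂ = 0.273: g = -0.0009, g' = -0.266 → ψ₂ = 0.270
Converged at ψ₂ = 0.270.
  acetaldehyde: x = 0.289, y = 0.390
  isopentane: x = 0.454, y = 0.558
  1-propanol: x = 0.257, y = 0.051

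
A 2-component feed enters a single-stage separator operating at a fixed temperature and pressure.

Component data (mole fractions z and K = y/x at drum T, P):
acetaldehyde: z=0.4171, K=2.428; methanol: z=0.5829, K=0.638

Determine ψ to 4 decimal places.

Let ψ = V/F and solve Σ zᵢ(Kᵢ−1)/(1+ψ(Kᵢ−1)) = 0.
g(0) = ΣzᵢKᵢ − 1 = 0.3846 and g(1) = 1 − Σzᵢ/Kᵢ = -0.0854, so a root lies in (0, 1).
Newton iteration, ψ⁰ = 0.5:
  ψ = 0.5000: g = 0.08986, g' = -0.4034 → ψ = 0.7228
  ψ = 0.7228: g = 0.00732, g' = -0.3461 → ψ = 0.7439
  ψ = 0.7439: g = 0.00003, g' = -0.3430 → ψ = 0.7440
Converged at ψ = 0.7440.

ψ = 0.7440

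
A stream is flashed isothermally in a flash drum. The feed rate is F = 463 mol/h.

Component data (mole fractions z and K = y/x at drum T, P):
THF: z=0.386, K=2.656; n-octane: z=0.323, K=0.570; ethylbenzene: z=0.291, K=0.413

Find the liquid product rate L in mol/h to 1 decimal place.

L = 282.4 mol/h

Newton–Raphson from V/F = 0.56:
  V/F = 0.560: g = -0.1058, g' = -0.611 → V/F = 0.387
  V/F = 0.387: g = 0.0020, g' = -0.647 → V/F = 0.390
Converged at V/F = 0.390.
Then V = V/F·F = 0.3900·463 = 180.6 mol/h and L = F − V = 282.4 mol/h.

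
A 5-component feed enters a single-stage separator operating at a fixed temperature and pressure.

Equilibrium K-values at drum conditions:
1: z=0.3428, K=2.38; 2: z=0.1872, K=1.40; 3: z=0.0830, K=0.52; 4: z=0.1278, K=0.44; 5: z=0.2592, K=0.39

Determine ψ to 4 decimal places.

Rachford–Rice: g(ψ) = Σ zᵢ(Kᵢ−1)/(1+ψ(Kᵢ−1)) = 0.
Feasibility: ΣzᵢKᵢ = 1.2784, Σzᵢ/Kᵢ = 1.3924 — both > 1, two phases present.
Iterate (Newton) starting at ψ = 0.5:
  ψ = 0.5000: g = -0.03700, g' = -0.5595 → ψ = 0.4339
  ψ = 0.4339: g = -0.00017, g' = -0.5560 → ψ = 0.4336
Converged at ψ = 0.4336.

ψ = 0.4336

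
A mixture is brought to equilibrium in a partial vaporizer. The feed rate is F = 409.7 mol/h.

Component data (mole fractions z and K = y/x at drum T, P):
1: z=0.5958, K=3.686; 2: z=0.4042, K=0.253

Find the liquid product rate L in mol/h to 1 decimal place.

L = 144.6 mol/h

Rachford–Rice: g(ψ) = Σ zᵢ(Kᵢ−1)/(1+ψ(Kᵢ−1)) = 0.
Check two-phase: ΣzᵢKᵢ = 2.2984 > 1 and Σzᵢ/Kᵢ = 1.7593 > 1, so g(0) = 1.2984 > 0 and g(1) = -0.7593 < 0.
Iterate (Newton) starting at ψ = 0.51:
  ψ = 0.5100: g = 0.18752, g' = -1.3540 → ψ = 0.6485
  ψ = 0.6485: g = -0.00198, g' = -1.4203 → ψ = 0.6471
Converged at ψ = 0.6471.
Then V = ψ·F = 0.6471·409.7 = 265.1 mol/h and L = F − V = 144.6 mol/h.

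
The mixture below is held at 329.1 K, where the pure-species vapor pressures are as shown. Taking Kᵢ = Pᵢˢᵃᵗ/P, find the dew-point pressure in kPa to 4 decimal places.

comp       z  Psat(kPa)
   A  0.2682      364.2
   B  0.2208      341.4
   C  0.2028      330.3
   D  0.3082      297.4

Pdew = 329.6566 kPa

At the dew point ψ → 1, so Σzᵢ/Kᵢ = 1 with Kᵢ = Pᵢˢᵃᵗ/P ⇒ 1/P = Σzᵢ/Pᵢˢᵃᵗ.
1/P = 0.2682/364.2 + 0.2208/341.4 + 0.2028/330.3 + 0.3082/297.4 = 0.0030335 ⇒ P = 329.6566 kPa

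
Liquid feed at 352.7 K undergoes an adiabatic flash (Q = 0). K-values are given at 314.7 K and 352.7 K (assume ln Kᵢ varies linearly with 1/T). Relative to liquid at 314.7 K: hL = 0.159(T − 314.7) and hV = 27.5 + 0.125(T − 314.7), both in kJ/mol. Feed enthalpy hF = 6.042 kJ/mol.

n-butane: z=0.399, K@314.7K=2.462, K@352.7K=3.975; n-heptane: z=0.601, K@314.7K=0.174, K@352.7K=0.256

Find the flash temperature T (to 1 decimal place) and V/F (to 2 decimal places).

Adiabatic flash: solve Rachford–Rice at each trial T, then check hF = ψ·hV(T) + (1−ψ)·hL(T).
  T = 314.7 K: K = (2.462, 0.174), RR gives ψ = 0.072, H_out = 1.979 kJ/mol
  T = 352.7 K: K = (3.975, 0.256), RR gives ψ = 0.334, H_out = 14.803 kJ/mol
  T = 333.7 K: K = (3.171, 0.213), RR gives ψ = 0.230, H_out = 9.209 kJ/mol
  T = 324.2 K: K = (2.805, 0.193), RR gives ψ = 0.162, H_out = 5.901 kJ/mol
  T = 328.9 K: K = (2.983, 0.203), RR gives ψ = 0.198, H_out = 7.597 kJ/mol
  T = 326.5 K: K = (2.891, 0.198), RR gives ψ = 0.180, H_out = 6.747 kJ/mol
Linear interpolation between T = 324.2 (H_out = 5.901) and T = 326.5 (H_out = 6.747) on hF = 6.042 gives T ≈ 324.6 K, at which ψ = 0.16.

T = 324.6 K, V/F = 0.16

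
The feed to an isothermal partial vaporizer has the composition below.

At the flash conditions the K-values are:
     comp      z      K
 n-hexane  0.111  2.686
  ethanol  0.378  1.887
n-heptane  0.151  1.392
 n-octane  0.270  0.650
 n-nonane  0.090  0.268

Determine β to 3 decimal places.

Let β = V/F and solve Σ zᵢ(Kᵢ−1)/(1+β(Kᵢ−1)) = 0.
Check two-phase: ΣzᵢKᵢ = 1.421 > 1 and Σzᵢ/Kᵢ = 1.101 > 1, so g(0) = 0.421 > 0 and g(1) = -0.101 < 0.
Newton iteration, β⁰ = 0.6:
  β = 0.600: g = 0.1227, g' = -0.426 → β = 0.888
  β = 0.888: g = -0.0189, g' = -0.620 → β = 0.857
  β = 0.857: g = -0.0007, g' = -0.577 → β = 0.856
Converged at β = 0.856.

β = 0.856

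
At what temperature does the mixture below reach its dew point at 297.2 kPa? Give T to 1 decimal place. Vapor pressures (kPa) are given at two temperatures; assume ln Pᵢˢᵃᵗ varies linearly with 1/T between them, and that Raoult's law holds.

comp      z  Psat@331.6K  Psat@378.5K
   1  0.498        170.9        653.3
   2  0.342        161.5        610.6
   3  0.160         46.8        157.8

T = 363.9 K

Dew-point temperature: Σzᵢ·P/Pᵢˢᵃᵗ(T) = 1. Interpolate ln Pᵢˢᵃᵗ = aᵢ + bᵢ/T.
  T = 331.6 K: ΣzᵢP/Pᵢˢᵃᵗ = 2.5115
  T = 378.5 K: ΣzᵢP/Pᵢˢᵃᵗ = 0.6944
  T = 355.1 K: ΣzᵢP/Pᵢˢᵃᵗ = 1.2634
  T = 366.8 K: ΣzᵢP/Pᵢˢᵃᵗ = 0.9276
  T = 361.0 K: ΣzᵢP/Pᵢˢᵃᵗ = 1.0784
  T = 363.9 K: ΣzᵢP/Pᵢˢᵃᵗ = 0.9996
Interpolating between 361.0 K and 363.9 K gives T ≈ 363.9 K.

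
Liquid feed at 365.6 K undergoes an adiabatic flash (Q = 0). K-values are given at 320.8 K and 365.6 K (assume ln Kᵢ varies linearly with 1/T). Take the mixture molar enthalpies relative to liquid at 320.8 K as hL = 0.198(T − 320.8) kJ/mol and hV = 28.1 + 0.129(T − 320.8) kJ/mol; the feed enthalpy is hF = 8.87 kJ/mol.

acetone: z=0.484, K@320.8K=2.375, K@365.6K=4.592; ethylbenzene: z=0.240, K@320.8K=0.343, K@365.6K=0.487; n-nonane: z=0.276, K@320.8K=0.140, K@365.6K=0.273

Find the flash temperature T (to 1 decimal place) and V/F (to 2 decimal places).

Adiabatic flash: solve Rachford–Rice at each trial T, then check hF = ψ·hV(T) + (1−ψ)·hL(T).
  T = 320.8 K: K = (2.375, 0.343, 0.140), RR gives ψ = 0.254, H_out = 7.145 kJ/mol
  T = 365.6 K: K = (4.592, 0.487, 0.273), RR gives ψ = 0.614, H_out = 24.230 kJ/mol
  T = 343.2 K: K = (3.374, 0.413, 0.200), RR gives ψ = 0.466, H_out = 16.801 kJ/mol
  T = 332.0 K: K = (2.848, 0.378, 0.168), RR gives ψ = 0.375, H_out = 12.462 kJ/mol
  T = 326.4 K: K = (2.605, 0.360, 0.154), RR gives ψ = 0.320, H_out = 9.971 kJ/mol
  T = 323.6 K: K = (2.488, 0.352, 0.147), RR gives ψ = 0.289, H_out = 8.608 kJ/mol
  T = 325.0 K: K = (2.546, 0.356, 0.150), RR gives ψ = 0.305, H_out = 9.301 kJ/mol
Linear interpolation between T = 323.6 (H_out = 8.608) and T = 325.0 (H_out = 9.301) on hF = 8.87 gives T ≈ 324.1 K, at which ψ = 0.29.

T = 324.1 K, V/F = 0.29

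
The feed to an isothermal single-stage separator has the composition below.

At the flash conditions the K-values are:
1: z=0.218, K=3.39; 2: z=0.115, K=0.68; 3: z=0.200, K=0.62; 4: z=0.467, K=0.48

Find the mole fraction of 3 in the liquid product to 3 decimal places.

Let β = V/F and solve Σ zᵢ(Kᵢ−1)/(1+β(Kᵢ−1)) = 0.
Feasibility: ΣzᵢKᵢ = 1.165, Σzᵢ/Kᵢ = 1.529 — both > 1, two phases present.
Newton iteration, β⁰ = 0.5:
  β = 0.500: g = -0.2284, g' = -0.550 → β = 0.084
  β = 0.084: g = 0.0631, g' = -1.043 → β = 0.145
  β = 0.145: g = 0.0053, g' = -0.880 → β = 0.151
Converged at β = 0.151.
Compositions from xᵢ = zᵢ/(1+β(Kᵢ−1)), yᵢ = Kᵢxᵢ:
  1: x = 0.160, y = 0.543
  2: x = 0.121, y = 0.082
  3: x = 0.212, y = 0.132
  4: x = 0.507, y = 0.243

x_3 = 0.212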